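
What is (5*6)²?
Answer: 900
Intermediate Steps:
(5*6)² = 30² = 900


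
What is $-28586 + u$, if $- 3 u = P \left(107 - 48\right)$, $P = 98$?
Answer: $- \frac{91540}{3} \approx -30513.0$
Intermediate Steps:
$u = - \frac{5782}{3}$ ($u = - \frac{98 \left(107 - 48\right)}{3} = - \frac{98 \cdot 59}{3} = \left(- \frac{1}{3}\right) 5782 = - \frac{5782}{3} \approx -1927.3$)
$-28586 + u = -28586 - \frac{5782}{3} = - \frac{91540}{3}$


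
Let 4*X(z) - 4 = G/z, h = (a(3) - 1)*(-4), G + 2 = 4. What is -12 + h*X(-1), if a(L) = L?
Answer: -16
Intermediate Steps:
G = 2 (G = -2 + 4 = 2)
h = -8 (h = (3 - 1)*(-4) = 2*(-4) = -8)
X(z) = 1 + 1/(2*z) (X(z) = 1 + (2/z)/4 = 1 + 1/(2*z))
-12 + h*X(-1) = -12 - 8*(½ - 1)/(-1) = -12 - (-8)*(-1)/2 = -12 - 8*½ = -12 - 4 = -16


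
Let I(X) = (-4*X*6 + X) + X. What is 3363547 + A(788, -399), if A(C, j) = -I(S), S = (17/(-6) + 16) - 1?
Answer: 10091444/3 ≈ 3.3638e+6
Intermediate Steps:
S = 73/6 (S = (17*(-⅙) + 16) - 1 = (-17/6 + 16) - 1 = 79/6 - 1 = 73/6 ≈ 12.167)
I(X) = -22*X (I(X) = (-24*X + X) + X = -23*X + X = -22*X)
A(C, j) = 803/3 (A(C, j) = -(-22)*73/6 = -1*(-803/3) = 803/3)
3363547 + A(788, -399) = 3363547 + 803/3 = 10091444/3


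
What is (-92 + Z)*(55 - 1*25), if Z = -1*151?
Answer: -7290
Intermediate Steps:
Z = -151
(-92 + Z)*(55 - 1*25) = (-92 - 151)*(55 - 1*25) = -243*(55 - 25) = -243*30 = -7290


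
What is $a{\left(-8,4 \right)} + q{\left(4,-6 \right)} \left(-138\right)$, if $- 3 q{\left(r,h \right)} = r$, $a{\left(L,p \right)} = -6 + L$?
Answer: $170$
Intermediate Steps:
$q{\left(r,h \right)} = - \frac{r}{3}$
$a{\left(-8,4 \right)} + q{\left(4,-6 \right)} \left(-138\right) = \left(-6 - 8\right) + \left(- \frac{1}{3}\right) 4 \left(-138\right) = -14 - -184 = -14 + 184 = 170$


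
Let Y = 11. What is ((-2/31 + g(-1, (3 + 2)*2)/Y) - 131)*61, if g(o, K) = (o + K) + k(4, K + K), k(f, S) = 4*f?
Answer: -2678998/341 ≈ -7856.3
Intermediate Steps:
g(o, K) = 16 + K + o (g(o, K) = (o + K) + 4*4 = (K + o) + 16 = 16 + K + o)
((-2/31 + g(-1, (3 + 2)*2)/Y) - 131)*61 = ((-2/31 + (16 + (3 + 2)*2 - 1)/11) - 131)*61 = ((-2*1/31 + (16 + 5*2 - 1)*(1/11)) - 131)*61 = ((-2/31 + (16 + 10 - 1)*(1/11)) - 131)*61 = ((-2/31 + 25*(1/11)) - 131)*61 = ((-2/31 + 25/11) - 131)*61 = (753/341 - 131)*61 = -43918/341*61 = -2678998/341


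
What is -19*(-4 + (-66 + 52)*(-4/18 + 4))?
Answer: 9728/9 ≈ 1080.9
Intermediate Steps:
-19*(-4 + (-66 + 52)*(-4/18 + 4)) = -19*(-4 - 14*(-4*1/18 + 4)) = -19*(-4 - 14*(-2/9 + 4)) = -19*(-4 - 14*34/9) = -19*(-4 - 476/9) = -19*(-512/9) = 9728/9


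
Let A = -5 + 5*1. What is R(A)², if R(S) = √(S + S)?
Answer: 0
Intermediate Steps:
A = 0 (A = -5 + 5 = 0)
R(S) = √2*√S (R(S) = √(2*S) = √2*√S)
R(A)² = (√2*√0)² = (√2*0)² = 0² = 0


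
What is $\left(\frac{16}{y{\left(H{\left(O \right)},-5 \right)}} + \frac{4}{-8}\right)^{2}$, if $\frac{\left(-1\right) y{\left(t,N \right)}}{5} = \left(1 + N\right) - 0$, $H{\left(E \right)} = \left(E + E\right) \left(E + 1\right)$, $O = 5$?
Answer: $\frac{9}{100} \approx 0.09$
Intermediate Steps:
$H{\left(E \right)} = 2 E \left(1 + E\right)$
$y{\left(t,N \right)} = -5 - 5 N$ ($y{\left(t,N \right)} = - 5 \left(\left(1 + N\right) - 0\right) = - 5 \left(\left(1 + N\right) + 0\right) = - 5 \left(1 + N\right) = -5 - 5 N$)
$\left(\frac{16}{y{\left(H{\left(O \right)},-5 \right)}} + \frac{4}{-8}\right)^{2} = \left(\frac{16}{-5 - -25} + \frac{4}{-8}\right)^{2} = \left(\frac{16}{-5 + 25} + 4 \left(- \frac{1}{8}\right)\right)^{2} = \left(\frac{16}{20} - \frac{1}{2}\right)^{2} = \left(16 \cdot \frac{1}{20} - \frac{1}{2}\right)^{2} = \left(\frac{4}{5} - \frac{1}{2}\right)^{2} = \left(\frac{3}{10}\right)^{2} = \frac{9}{100}$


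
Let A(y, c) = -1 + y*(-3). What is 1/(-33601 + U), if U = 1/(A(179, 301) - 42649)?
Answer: -43187/1451126388 ≈ -2.9761e-5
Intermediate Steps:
A(y, c) = -1 - 3*y
U = -1/43187 (U = 1/((-1 - 3*179) - 42649) = 1/((-1 - 537) - 42649) = 1/(-538 - 42649) = 1/(-43187) = -1/43187 ≈ -2.3155e-5)
1/(-33601 + U) = 1/(-33601 - 1/43187) = 1/(-1451126388/43187) = -43187/1451126388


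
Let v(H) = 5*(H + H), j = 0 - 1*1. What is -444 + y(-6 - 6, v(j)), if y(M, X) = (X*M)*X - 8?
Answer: -1652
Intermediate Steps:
j = -1 (j = 0 - 1 = -1)
v(H) = 10*H (v(H) = 5*(2*H) = 10*H)
y(M, X) = -8 + M*X**2 (y(M, X) = (M*X)*X - 8 = M*X**2 - 8 = -8 + M*X**2)
-444 + y(-6 - 6, v(j)) = -444 + (-8 + (-6 - 6)*(10*(-1))**2) = -444 + (-8 - 12*(-10)**2) = -444 + (-8 - 12*100) = -444 + (-8 - 1200) = -444 - 1208 = -1652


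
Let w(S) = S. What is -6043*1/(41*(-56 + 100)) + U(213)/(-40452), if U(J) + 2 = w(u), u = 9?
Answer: -15279004/4560963 ≈ -3.3500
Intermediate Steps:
U(J) = 7 (U(J) = -2 + 9 = 7)
-6043*1/(41*(-56 + 100)) + U(213)/(-40452) = -6043*1/(41*(-56 + 100)) + 7/(-40452) = -6043/(41*44) + 7*(-1/40452) = -6043/1804 - 7/40452 = -15279004/4560963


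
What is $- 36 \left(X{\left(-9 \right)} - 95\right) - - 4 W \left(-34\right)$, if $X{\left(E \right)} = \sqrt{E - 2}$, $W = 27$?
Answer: $-252 - 36 i \sqrt{11} \approx -252.0 - 119.4 i$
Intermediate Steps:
$X{\left(E \right)} = \sqrt{-2 + E}$
$- 36 \left(X{\left(-9 \right)} - 95\right) - - 4 W \left(-34\right) = - 36 \left(\sqrt{-2 - 9} - 95\right) - \left(-4\right) 27 \left(-34\right) = - 36 \left(\sqrt{-11} - 95\right) - \left(-108\right) \left(-34\right) = - 36 \left(i \sqrt{11} - 95\right) - 3672 = - 36 \left(-95 + i \sqrt{11}\right) - 3672 = \left(3420 - 36 i \sqrt{11}\right) - 3672 = -252 - 36 i \sqrt{11}$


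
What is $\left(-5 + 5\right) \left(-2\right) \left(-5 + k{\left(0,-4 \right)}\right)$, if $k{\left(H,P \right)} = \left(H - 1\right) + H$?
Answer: $0$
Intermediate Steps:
$k{\left(H,P \right)} = -1 + 2 H$ ($k{\left(H,P \right)} = \left(-1 + H\right) + H = -1 + 2 H$)
$\left(-5 + 5\right) \left(-2\right) \left(-5 + k{\left(0,-4 \right)}\right) = \left(-5 + 5\right) \left(-2\right) \left(-5 + \left(-1 + 2 \cdot 0\right)\right) = 0 \left(-2\right) \left(-5 + \left(-1 + 0\right)\right) = 0 \left(-5 - 1\right) = 0 \left(-6\right) = 0$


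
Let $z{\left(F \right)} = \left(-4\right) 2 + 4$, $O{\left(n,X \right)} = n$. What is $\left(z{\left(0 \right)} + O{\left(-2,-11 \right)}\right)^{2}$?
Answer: $36$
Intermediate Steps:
$z{\left(F \right)} = -4$ ($z{\left(F \right)} = -8 + 4 = -4$)
$\left(z{\left(0 \right)} + O{\left(-2,-11 \right)}\right)^{2} = \left(-4 - 2\right)^{2} = \left(-6\right)^{2} = 36$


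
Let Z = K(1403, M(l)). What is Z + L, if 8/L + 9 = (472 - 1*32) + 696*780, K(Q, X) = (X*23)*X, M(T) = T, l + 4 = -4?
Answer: 799753800/543311 ≈ 1472.0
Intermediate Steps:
l = -8 (l = -4 - 4 = -8)
K(Q, X) = 23*X² (K(Q, X) = (23*X)*X = 23*X²)
L = 8/543311 (L = 8/(-9 + ((472 - 1*32) + 696*780)) = 8/(-9 + ((472 - 32) + 542880)) = 8/(-9 + (440 + 542880)) = 8/(-9 + 543320) = 8/543311 ≈ 1.4725e-5)
Z = 1472 (Z = 23*(-8)² = 23*64 = 1472)
Z + L = 1472 + 8/543311 = 799753800/543311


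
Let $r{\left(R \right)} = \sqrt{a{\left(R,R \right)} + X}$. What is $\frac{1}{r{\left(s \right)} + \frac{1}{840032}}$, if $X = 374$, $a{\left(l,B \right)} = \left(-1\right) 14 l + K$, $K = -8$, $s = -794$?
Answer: $- \frac{840032}{8102316484077567} + \frac{705653761024 \sqrt{11482}}{8102316484077567} \approx 0.0093324$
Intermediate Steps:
$a{\left(l,B \right)} = -8 - 14 l$ ($a{\left(l,B \right)} = \left(-1\right) 14 l - 8 = - 14 l - 8 = -8 - 14 l$)
$r{\left(R \right)} = \sqrt{366 - 14 R}$ ($r{\left(R \right)} = \sqrt{\left(-8 - 14 R\right) + 374} = \sqrt{366 - 14 R}$)
$\frac{1}{r{\left(s \right)} + \frac{1}{840032}} = \frac{1}{\sqrt{366 - -11116} + \frac{1}{840032}} = \frac{1}{\sqrt{366 + 11116} + \frac{1}{840032}} = \frac{1}{\sqrt{11482} + \frac{1}{840032}} = \frac{1}{\frac{1}{840032} + \sqrt{11482}}$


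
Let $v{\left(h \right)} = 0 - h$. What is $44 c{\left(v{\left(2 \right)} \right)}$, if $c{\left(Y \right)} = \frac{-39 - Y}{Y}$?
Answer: $814$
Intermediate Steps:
$v{\left(h \right)} = - h$
$c{\left(Y \right)} = \frac{-39 - Y}{Y}$
$44 c{\left(v{\left(2 \right)} \right)} = 44 \frac{-39 - \left(-1\right) 2}{\left(-1\right) 2} = 44 \frac{-39 - -2}{-2} = 44 \left(- \frac{-39 + 2}{2}\right) = 44 \left(\left(- \frac{1}{2}\right) \left(-37\right)\right) = 44 \cdot \frac{37}{2} = 814$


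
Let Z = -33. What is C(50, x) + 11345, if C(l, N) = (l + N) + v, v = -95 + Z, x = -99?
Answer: 11168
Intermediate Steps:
v = -128 (v = -95 - 33 = -128)
C(l, N) = -128 + N + l (C(l, N) = (l + N) - 128 = (N + l) - 128 = -128 + N + l)
C(50, x) + 11345 = (-128 - 99 + 50) + 11345 = -177 + 11345 = 11168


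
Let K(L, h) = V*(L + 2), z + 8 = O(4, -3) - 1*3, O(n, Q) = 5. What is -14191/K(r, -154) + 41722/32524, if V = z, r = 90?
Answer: 5267159/195144 ≈ 26.991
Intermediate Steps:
z = -6 (z = -8 + (5 - 1*3) = -8 + (5 - 3) = -8 + 2 = -6)
V = -6
K(L, h) = -12 - 6*L (K(L, h) = -6*(L + 2) = -6*(2 + L) = -12 - 6*L)
-14191/K(r, -154) + 41722/32524 = -14191/(-12 - 6*90) + 41722/32524 = -14191/(-12 - 540) + 41722*(1/32524) = -14191/(-552) + 20861/16262 = -14191*(-1/552) + 20861/16262 = 617/24 + 20861/16262 = 5267159/195144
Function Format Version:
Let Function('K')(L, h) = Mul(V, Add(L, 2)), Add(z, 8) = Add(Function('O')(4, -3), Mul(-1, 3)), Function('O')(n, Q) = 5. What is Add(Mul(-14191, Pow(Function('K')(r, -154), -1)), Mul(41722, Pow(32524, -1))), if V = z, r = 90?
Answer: Rational(5267159, 195144) ≈ 26.991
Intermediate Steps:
z = -6 (z = Add(-8, Add(5, Mul(-1, 3))) = Add(-8, Add(5, -3)) = Add(-8, 2) = -6)
V = -6
Function('K')(L, h) = Add(-12, Mul(-6, L)) (Function('K')(L, h) = Mul(-6, Add(L, 2)) = Mul(-6, Add(2, L)) = Add(-12, Mul(-6, L)))
Add(Mul(-14191, Pow(Function('K')(r, -154), -1)), Mul(41722, Pow(32524, -1))) = Add(Mul(-14191, Pow(Add(-12, Mul(-6, 90)), -1)), Mul(41722, Pow(32524, -1))) = Add(Mul(-14191, Pow(Add(-12, -540), -1)), Mul(41722, Rational(1, 32524))) = Add(Mul(-14191, Pow(-552, -1)), Rational(20861, 16262)) = Add(Mul(-14191, Rational(-1, 552)), Rational(20861, 16262)) = Add(Rational(617, 24), Rational(20861, 16262)) = Rational(5267159, 195144)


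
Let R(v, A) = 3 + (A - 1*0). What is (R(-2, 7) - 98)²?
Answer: 7744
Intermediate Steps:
R(v, A) = 3 + A (R(v, A) = 3 + (A + 0) = 3 + A)
(R(-2, 7) - 98)² = ((3 + 7) - 98)² = (10 - 98)² = (-88)² = 7744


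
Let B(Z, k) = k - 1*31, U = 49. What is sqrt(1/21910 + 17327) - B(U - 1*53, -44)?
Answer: 75 + 3*sqrt(924199272290)/21910 ≈ 206.63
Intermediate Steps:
B(Z, k) = -31 + k (B(Z, k) = k - 31 = -31 + k)
sqrt(1/21910 + 17327) - B(U - 1*53, -44) = sqrt(1/21910 + 17327) - (-31 - 44) = sqrt(1/21910 + 17327) - 1*(-75) = sqrt(379634571/21910) + 75 = 3*sqrt(924199272290)/21910 + 75 = 75 + 3*sqrt(924199272290)/21910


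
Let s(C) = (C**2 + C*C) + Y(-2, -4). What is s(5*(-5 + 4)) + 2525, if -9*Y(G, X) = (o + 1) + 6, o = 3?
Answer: 23165/9 ≈ 2573.9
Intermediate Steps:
Y(G, X) = -10/9 (Y(G, X) = -((3 + 1) + 6)/9 = -(4 + 6)/9 = -1/9*10 = -10/9)
s(C) = -10/9 + 2*C**2 (s(C) = (C**2 + C*C) - 10/9 = (C**2 + C**2) - 10/9 = 2*C**2 - 10/9 = -10/9 + 2*C**2)
s(5*(-5 + 4)) + 2525 = (-10/9 + 2*(5*(-5 + 4))**2) + 2525 = (-10/9 + 2*(5*(-1))**2) + 2525 = (-10/9 + 2*(-5)**2) + 2525 = (-10/9 + 2*25) + 2525 = (-10/9 + 50) + 2525 = 440/9 + 2525 = 23165/9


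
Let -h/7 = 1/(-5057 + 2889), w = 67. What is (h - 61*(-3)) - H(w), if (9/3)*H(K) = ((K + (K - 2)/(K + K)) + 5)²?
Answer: -45790518281/29196456 ≈ -1568.4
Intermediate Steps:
h = 7/2168 (h = -7/(-5057 + 2889) = -7/(-2168) = -7*(-1/2168) = 7/2168 ≈ 0.0032288)
H(K) = (5 + K + (-2 + K)/(2*K))²/3 (H(K) = ((K + (K - 2)/(K + K)) + 5)²/3 = ((K + (-2 + K)/((2*K))) + 5)²/3 = ((K + (-2 + K)*(1/(2*K))) + 5)²/3 = ((K + (-2 + K)/(2*K)) + 5)²/3 = (5 + K + (-2 + K)/(2*K))²/3)
(h - 61*(-3)) - H(w) = (7/2168 - 61*(-3)) - (-2 + 2*67² + 11*67)²/(12*67²) = (7/2168 + 183) - (-2 + 2*4489 + 737)²/(12*4489) = 396751/2168 - (-2 + 8978 + 737)²/(12*4489) = 396751/2168 - 9713²/(12*4489) = 396751/2168 - 94342369/(12*4489) = 396751/2168 - 1*94342369/53868 = 396751/2168 - 94342369/53868 = -45790518281/29196456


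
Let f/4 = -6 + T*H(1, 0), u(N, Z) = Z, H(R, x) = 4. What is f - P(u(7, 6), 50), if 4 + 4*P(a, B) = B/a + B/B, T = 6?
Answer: 212/3 ≈ 70.667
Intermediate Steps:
P(a, B) = -¾ + B/(4*a) (P(a, B) = -1 + (B/a + B/B)/4 = -1 + (B/a + 1)/4 = -1 + (1 + B/a)/4 = -1 + (¼ + B/(4*a)) = -¾ + B/(4*a))
f = 72 (f = 4*(-6 + 6*4) = 4*(-6 + 24) = 4*18 = 72)
f - P(u(7, 6), 50) = 72 - (50 - 3*6)/(4*6) = 72 - (50 - 18)/(4*6) = 72 - 32/(4*6) = 72 - 1*4/3 = 72 - 4/3 = 212/3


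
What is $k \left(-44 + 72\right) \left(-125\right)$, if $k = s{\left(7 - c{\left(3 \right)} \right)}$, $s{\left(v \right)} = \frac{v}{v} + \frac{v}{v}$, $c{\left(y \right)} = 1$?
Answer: $-7000$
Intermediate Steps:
$s{\left(v \right)} = 2$ ($s{\left(v \right)} = 1 + 1 = 2$)
$k = 2$
$k \left(-44 + 72\right) \left(-125\right) = 2 \left(-44 + 72\right) \left(-125\right) = 2 \cdot 28 \left(-125\right) = 56 \left(-125\right) = -7000$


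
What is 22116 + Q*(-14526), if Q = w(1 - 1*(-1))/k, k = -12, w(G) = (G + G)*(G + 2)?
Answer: 41484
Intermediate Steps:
w(G) = 2*G*(2 + G) (w(G) = (2*G)*(2 + G) = 2*G*(2 + G))
Q = -4/3 (Q = (2*(1 - 1*(-1))*(2 + (1 - 1*(-1))))/(-12) = (2*(1 + 1)*(2 + (1 + 1)))*(-1/12) = (2*2*(2 + 2))*(-1/12) = (2*2*4)*(-1/12) = 16*(-1/12) = -4/3 ≈ -1.3333)
22116 + Q*(-14526) = 22116 - 4/3*(-14526) = 22116 + 19368 = 41484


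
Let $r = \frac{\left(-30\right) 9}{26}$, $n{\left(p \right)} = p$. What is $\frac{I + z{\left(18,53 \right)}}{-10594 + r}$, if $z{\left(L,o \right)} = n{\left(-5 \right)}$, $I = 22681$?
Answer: $- \frac{294788}{137857} \approx -2.1384$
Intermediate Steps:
$z{\left(L,o \right)} = -5$
$r = - \frac{135}{13}$ ($r = \left(-270\right) \frac{1}{26} = - \frac{135}{13} \approx -10.385$)
$\frac{I + z{\left(18,53 \right)}}{-10594 + r} = \frac{22681 - 5}{-10594 - \frac{135}{13}} = \frac{22676}{- \frac{137857}{13}} = 22676 \left(- \frac{13}{137857}\right) = - \frac{294788}{137857}$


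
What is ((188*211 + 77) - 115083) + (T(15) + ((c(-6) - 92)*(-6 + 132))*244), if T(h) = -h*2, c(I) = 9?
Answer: -2627120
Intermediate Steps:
T(h) = -2*h
((188*211 + 77) - 115083) + (T(15) + ((c(-6) - 92)*(-6 + 132))*244) = ((188*211 + 77) - 115083) + (-2*15 + ((9 - 92)*(-6 + 132))*244) = ((39668 + 77) - 115083) + (-30 - 83*126*244) = (39745 - 115083) + (-30 - 10458*244) = -75338 + (-30 - 2551752) = -75338 - 2551782 = -2627120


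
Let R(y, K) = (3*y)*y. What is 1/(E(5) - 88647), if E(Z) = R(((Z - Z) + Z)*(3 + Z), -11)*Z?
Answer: -1/64647 ≈ -1.5469e-5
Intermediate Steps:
R(y, K) = 3*y**2
E(Z) = 3*Z**3*(3 + Z)**2 (E(Z) = (3*(((Z - Z) + Z)*(3 + Z))**2)*Z = (3*((0 + Z)*(3 + Z))**2)*Z = (3*(Z*(3 + Z))**2)*Z = (3*(Z**2*(3 + Z)**2))*Z = (3*Z**2*(3 + Z)**2)*Z = 3*Z**3*(3 + Z)**2)
1/(E(5) - 88647) = 1/(3*5**3*(3 + 5)**2 - 88647) = 1/(3*125*8**2 - 88647) = 1/(3*125*64 - 88647) = 1/(24000 - 88647) = 1/(-64647) = -1/64647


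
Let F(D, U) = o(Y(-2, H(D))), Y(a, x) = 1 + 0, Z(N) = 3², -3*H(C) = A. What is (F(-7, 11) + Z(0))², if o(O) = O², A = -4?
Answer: 100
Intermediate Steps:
H(C) = 4/3 (H(C) = -⅓*(-4) = 4/3)
Z(N) = 9
Y(a, x) = 1
F(D, U) = 1 (F(D, U) = 1² = 1)
(F(-7, 11) + Z(0))² = (1 + 9)² = 10² = 100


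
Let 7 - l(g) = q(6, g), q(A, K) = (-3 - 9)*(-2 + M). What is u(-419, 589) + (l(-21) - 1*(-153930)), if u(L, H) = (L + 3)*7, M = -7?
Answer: 150917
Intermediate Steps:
u(L, H) = 21 + 7*L (u(L, H) = (3 + L)*7 = 21 + 7*L)
q(A, K) = 108 (q(A, K) = (-3 - 9)*(-2 - 7) = -12*(-9) = 108)
l(g) = -101 (l(g) = 7 - 1*108 = 7 - 108 = -101)
u(-419, 589) + (l(-21) - 1*(-153930)) = (21 + 7*(-419)) + (-101 - 1*(-153930)) = (21 - 2933) + (-101 + 153930) = -2912 + 153829 = 150917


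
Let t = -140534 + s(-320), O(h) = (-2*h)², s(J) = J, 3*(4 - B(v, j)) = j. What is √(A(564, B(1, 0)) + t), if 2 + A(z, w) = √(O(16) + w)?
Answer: √(-140856 + 2*√257) ≈ 375.27*I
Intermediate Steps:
B(v, j) = 4 - j/3
O(h) = 4*h²
t = -140854 (t = -140534 - 320 = -140854)
A(z, w) = -2 + √(1024 + w) (A(z, w) = -2 + √(4*16² + w) = -2 + √(4*256 + w) = -2 + √(1024 + w))
√(A(564, B(1, 0)) + t) = √((-2 + √(1024 + (4 - ⅓*0))) - 140854) = √((-2 + √(1024 + (4 + 0))) - 140854) = √((-2 + √(1024 + 4)) - 140854) = √((-2 + √1028) - 140854) = √((-2 + 2*√257) - 140854) = √(-140856 + 2*√257)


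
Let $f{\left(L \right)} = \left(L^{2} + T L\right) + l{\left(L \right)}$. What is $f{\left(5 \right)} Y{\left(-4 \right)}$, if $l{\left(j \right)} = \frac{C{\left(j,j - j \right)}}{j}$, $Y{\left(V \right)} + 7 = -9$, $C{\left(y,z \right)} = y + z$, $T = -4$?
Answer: $-96$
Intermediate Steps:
$Y{\left(V \right)} = -16$ ($Y{\left(V \right)} = -7 - 9 = -16$)
$l{\left(j \right)} = 1$ ($l{\left(j \right)} = \frac{j + \left(j - j\right)}{j} = \frac{j + 0}{j} = \frac{j}{j} = 1$)
$f{\left(L \right)} = 1 + L^{2} - 4 L$ ($f{\left(L \right)} = \left(L^{2} - 4 L\right) + 1 = 1 + L^{2} - 4 L$)
$f{\left(5 \right)} Y{\left(-4 \right)} = \left(1 + 5^{2} - 20\right) \left(-16\right) = \left(1 + 25 - 20\right) \left(-16\right) = 6 \left(-16\right) = -96$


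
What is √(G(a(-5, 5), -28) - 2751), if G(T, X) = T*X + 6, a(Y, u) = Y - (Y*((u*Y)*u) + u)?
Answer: √15035 ≈ 122.62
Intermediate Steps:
a(Y, u) = Y - u - Y²*u² (a(Y, u) = Y - (Y*((Y*u)*u) + u) = Y - (Y*(Y*u²) + u) = Y - (Y²*u² + u) = Y - (u + Y²*u²) = Y + (-u - Y²*u²) = Y - u - Y²*u²)
G(T, X) = 6 + T*X
√(G(a(-5, 5), -28) - 2751) = √((6 + (-5 - 1*5 - 1*(-5)²*5²)*(-28)) - 2751) = √((6 + (-5 - 5 - 1*25*25)*(-28)) - 2751) = √((6 + (-5 - 5 - 625)*(-28)) - 2751) = √((6 - 635*(-28)) - 2751) = √((6 + 17780) - 2751) = √(17786 - 2751) = √15035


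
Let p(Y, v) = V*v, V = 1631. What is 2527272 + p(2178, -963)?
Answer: 956619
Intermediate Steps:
p(Y, v) = 1631*v
2527272 + p(2178, -963) = 2527272 + 1631*(-963) = 2527272 - 1570653 = 956619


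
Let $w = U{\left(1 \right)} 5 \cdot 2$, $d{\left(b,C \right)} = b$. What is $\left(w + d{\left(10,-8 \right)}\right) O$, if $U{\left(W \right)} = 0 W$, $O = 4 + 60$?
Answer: $640$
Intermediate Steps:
$O = 64$
$U{\left(W \right)} = 0$
$w = 0$ ($w = 0 \cdot 5 \cdot 2 = 0 \cdot 2 = 0$)
$\left(w + d{\left(10,-8 \right)}\right) O = \left(0 + 10\right) 64 = 10 \cdot 64 = 640$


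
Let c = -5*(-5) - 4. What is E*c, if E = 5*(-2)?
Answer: -210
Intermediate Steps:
E = -10
c = 21 (c = 25 - 4 = 21)
E*c = -10*21 = -210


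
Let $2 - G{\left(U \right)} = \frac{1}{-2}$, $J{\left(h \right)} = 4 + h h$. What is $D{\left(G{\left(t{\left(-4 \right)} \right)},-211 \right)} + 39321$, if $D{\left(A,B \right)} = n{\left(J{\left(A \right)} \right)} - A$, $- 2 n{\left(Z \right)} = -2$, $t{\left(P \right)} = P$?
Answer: $\frac{78639}{2} \approx 39320.0$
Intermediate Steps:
$J{\left(h \right)} = 4 + h^{2}$
$n{\left(Z \right)} = 1$ ($n{\left(Z \right)} = \left(- \frac{1}{2}\right) \left(-2\right) = 1$)
$G{\left(U \right)} = \frac{5}{2}$ ($G{\left(U \right)} = 2 - \frac{1}{-2} = 2 - - \frac{1}{2} = 2 + \frac{1}{2} = \frac{5}{2}$)
$D{\left(A,B \right)} = 1 - A$
$D{\left(G{\left(t{\left(-4 \right)} \right)},-211 \right)} + 39321 = \left(1 - \frac{5}{2}\right) + 39321 = - \frac{3}{2} + 39321 = \frac{78639}{2}$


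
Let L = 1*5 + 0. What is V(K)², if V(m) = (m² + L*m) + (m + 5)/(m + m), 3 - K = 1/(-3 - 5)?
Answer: 72948681/102400 ≈ 712.39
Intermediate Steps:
L = 5 (L = 5 + 0 = 5)
K = 25/8 (K = 3 - 1/(-3 - 5) = 3 - 1/(-8) = 3 - 1*(-⅛) = 3 + ⅛ = 25/8 ≈ 3.1250)
V(m) = m² + 5*m + (5 + m)/(2*m) (V(m) = (m² + 5*m) + (m + 5)/(m + m) = (m² + 5*m) + (5 + m)/((2*m)) = (m² + 5*m) + (5 + m)*(1/(2*m)) = (m² + 5*m) + (5 + m)/(2*m) = m² + 5*m + (5 + m)/(2*m))
V(K)² = (½ + (25/8)² + 5*(25/8) + 5/(2*(25/8)))² = (½ + 625/64 + 125/8 + (5/2)*(8/25))² = (½ + 625/64 + 125/8 + ⅘)² = (8541/320)² = 72948681/102400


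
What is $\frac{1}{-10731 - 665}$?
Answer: $- \frac{1}{11396} \approx -8.775 \cdot 10^{-5}$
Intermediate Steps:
$\frac{1}{-10731 - 665} = \frac{1}{-11396} = - \frac{1}{11396}$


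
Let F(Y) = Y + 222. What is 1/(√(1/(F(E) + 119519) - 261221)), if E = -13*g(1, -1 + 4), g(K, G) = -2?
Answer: -I*√3746989102987102/31285655506 ≈ -0.0019566*I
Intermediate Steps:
E = 26 (E = -13*(-2) = 26)
F(Y) = 222 + Y
1/(√(1/(F(E) + 119519) - 261221)) = 1/(√(1/((222 + 26) + 119519) - 261221)) = 1/(√(1/(248 + 119519) - 261221)) = 1/(√(1/119767 - 261221)) = 1/(√(-31285655506/119767)) = 1/(I*√3746989102987102/119767) = -I*√3746989102987102/31285655506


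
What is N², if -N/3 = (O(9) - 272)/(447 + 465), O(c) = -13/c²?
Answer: 485982025/606341376 ≈ 0.80150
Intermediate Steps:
O(c) = -13/c²
N = 22045/24624 (N = -3*(-13/9² - 272)/(447 + 465) = -3*(-13*1/81 - 272)/912 = -3*(-13/81 - 272)/912 = -(-22045)/(27*912) = -3*(-22045/73872) = 22045/24624 ≈ 0.89526)
N² = (22045/24624)² = 485982025/606341376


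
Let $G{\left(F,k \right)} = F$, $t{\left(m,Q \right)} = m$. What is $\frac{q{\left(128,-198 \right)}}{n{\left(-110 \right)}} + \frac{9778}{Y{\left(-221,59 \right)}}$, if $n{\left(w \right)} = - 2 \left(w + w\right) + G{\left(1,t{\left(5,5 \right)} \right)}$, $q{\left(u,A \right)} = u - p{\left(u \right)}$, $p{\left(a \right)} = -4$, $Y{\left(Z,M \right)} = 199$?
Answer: $\frac{1446122}{29253} \approx 49.435$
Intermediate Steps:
$q{\left(u,A \right)} = 4 + u$ ($q{\left(u,A \right)} = u - -4 = u + 4 = 4 + u$)
$n{\left(w \right)} = 1 - 4 w$ ($n{\left(w \right)} = - 2 \left(w + w\right) + 1 = - 2 \cdot 2 w + 1 = - 4 w + 1 = 1 - 4 w$)
$\frac{q{\left(128,-198 \right)}}{n{\left(-110 \right)}} + \frac{9778}{Y{\left(-221,59 \right)}} = \frac{4 + 128}{1 - -440} + \frac{9778}{199} = \frac{132}{1 + 440} + 9778 \cdot \frac{1}{199} = \frac{132}{441} + \frac{9778}{199} = 132 \cdot \frac{1}{441} + \frac{9778}{199} = \frac{44}{147} + \frac{9778}{199} = \frac{1446122}{29253}$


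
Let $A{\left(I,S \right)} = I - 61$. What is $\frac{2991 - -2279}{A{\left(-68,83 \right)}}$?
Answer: $- \frac{5270}{129} \approx -40.853$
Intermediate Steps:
$A{\left(I,S \right)} = -61 + I$
$\frac{2991 - -2279}{A{\left(-68,83 \right)}} = \frac{2991 - -2279}{-61 - 68} = \frac{2991 + 2279}{-129} = 5270 \left(- \frac{1}{129}\right) = - \frac{5270}{129}$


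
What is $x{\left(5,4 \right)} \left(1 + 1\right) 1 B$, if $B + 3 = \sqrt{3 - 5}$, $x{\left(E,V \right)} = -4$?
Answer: $24 - 8 i \sqrt{2} \approx 24.0 - 11.314 i$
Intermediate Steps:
$B = -3 + i \sqrt{2}$ ($B = -3 + \sqrt{3 - 5} = -3 + \sqrt{-2} = -3 + i \sqrt{2} \approx -3.0 + 1.4142 i$)
$x{\left(5,4 \right)} \left(1 + 1\right) 1 B = - 4 \left(1 + 1\right) 1 \left(-3 + i \sqrt{2}\right) = - 4 \cdot 2 \cdot 1 \left(-3 + i \sqrt{2}\right) = \left(-4\right) 2 \left(-3 + i \sqrt{2}\right) = - 8 \left(-3 + i \sqrt{2}\right) = 24 - 8 i \sqrt{2}$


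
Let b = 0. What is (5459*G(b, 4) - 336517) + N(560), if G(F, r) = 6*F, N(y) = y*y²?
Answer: 175279483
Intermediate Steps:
N(y) = y³
(5459*G(b, 4) - 336517) + N(560) = (5459*(6*0) - 336517) + 560³ = (5459*0 - 336517) + 175616000 = (0 - 336517) + 175616000 = -336517 + 175616000 = 175279483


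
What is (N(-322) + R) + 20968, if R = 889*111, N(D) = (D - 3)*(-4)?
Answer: 120947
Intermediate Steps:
N(D) = 12 - 4*D (N(D) = (-3 + D)*(-4) = 12 - 4*D)
R = 98679
(N(-322) + R) + 20968 = ((12 - 4*(-322)) + 98679) + 20968 = ((12 + 1288) + 98679) + 20968 = (1300 + 98679) + 20968 = 99979 + 20968 = 120947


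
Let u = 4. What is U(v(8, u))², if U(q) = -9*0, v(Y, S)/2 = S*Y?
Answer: 0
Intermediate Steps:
v(Y, S) = 2*S*Y (v(Y, S) = 2*(S*Y) = 2*S*Y)
U(q) = 0
U(v(8, u))² = 0² = 0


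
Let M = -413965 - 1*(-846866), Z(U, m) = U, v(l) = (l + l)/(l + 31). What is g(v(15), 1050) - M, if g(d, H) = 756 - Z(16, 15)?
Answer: -432161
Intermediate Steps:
v(l) = 2*l/(31 + l) (v(l) = (2*l)/(31 + l) = 2*l/(31 + l))
M = 432901 (M = -413965 + 846866 = 432901)
g(d, H) = 740 (g(d, H) = 756 - 1*16 = 756 - 16 = 740)
g(v(15), 1050) - M = 740 - 1*432901 = 740 - 432901 = -432161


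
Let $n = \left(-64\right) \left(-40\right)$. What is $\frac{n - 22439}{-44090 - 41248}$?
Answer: $\frac{19879}{85338} \approx 0.23294$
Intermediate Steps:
$n = 2560$
$\frac{n - 22439}{-44090 - 41248} = \frac{2560 - 22439}{-44090 - 41248} = - \frac{19879}{-85338} = \left(-19879\right) \left(- \frac{1}{85338}\right) = \frac{19879}{85338}$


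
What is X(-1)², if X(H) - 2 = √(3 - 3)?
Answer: 4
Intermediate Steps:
X(H) = 2 (X(H) = 2 + √(3 - 3) = 2 + √0 = 2 + 0 = 2)
X(-1)² = 2² = 4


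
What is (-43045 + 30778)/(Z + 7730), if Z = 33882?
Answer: -12267/41612 ≈ -0.29479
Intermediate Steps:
(-43045 + 30778)/(Z + 7730) = (-43045 + 30778)/(33882 + 7730) = -12267/41612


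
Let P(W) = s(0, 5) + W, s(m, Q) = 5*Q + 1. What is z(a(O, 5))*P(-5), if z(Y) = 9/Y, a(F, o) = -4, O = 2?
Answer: -189/4 ≈ -47.250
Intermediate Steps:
s(m, Q) = 1 + 5*Q
P(W) = 26 + W (P(W) = (1 + 5*5) + W = (1 + 25) + W = 26 + W)
z(a(O, 5))*P(-5) = (9/(-4))*(26 - 5) = (9*(-¼))*21 = -9/4*21 = -189/4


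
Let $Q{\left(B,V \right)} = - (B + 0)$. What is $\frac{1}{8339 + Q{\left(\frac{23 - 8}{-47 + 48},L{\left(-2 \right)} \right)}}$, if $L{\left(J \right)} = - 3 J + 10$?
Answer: $\frac{1}{8324} \approx 0.00012013$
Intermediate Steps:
$L{\left(J \right)} = 10 - 3 J$
$Q{\left(B,V \right)} = - B$
$\frac{1}{8339 + Q{\left(\frac{23 - 8}{-47 + 48},L{\left(-2 \right)} \right)}} = \frac{1}{8339 - \frac{23 - 8}{-47 + 48}} = \frac{1}{8339 - \frac{15}{1}} = \frac{1}{8339 - 15 \cdot 1} = \frac{1}{8339 - 15} = \frac{1}{8324}$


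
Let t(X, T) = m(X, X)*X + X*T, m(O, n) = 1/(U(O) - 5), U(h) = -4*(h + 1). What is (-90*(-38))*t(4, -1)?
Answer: -71136/5 ≈ -14227.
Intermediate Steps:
U(h) = -4 - 4*h (U(h) = -4*(1 + h) = -4 - 4*h)
m(O, n) = 1/(-9 - 4*O) (m(O, n) = 1/((-4 - 4*O) - 5) = 1/(-9 - 4*O))
t(X, T) = T*X - X/(9 + 4*X) (t(X, T) = (-1/(9 + 4*X))*X + X*T = -X/(9 + 4*X) + T*X = T*X - X/(9 + 4*X))
(-90*(-38))*t(4, -1) = (-90*(-38))*(4*(-1 - (9 + 4*4))/(9 + 4*4)) = 3420*(4*(-1 - (9 + 16))/(9 + 16)) = 3420*(4*(-1 - 1*25)/25) = 3420*(4*(1/25)*(-1 - 25)) = 3420*(4*(1/25)*(-26)) = 3420*(-104/25) = -71136/5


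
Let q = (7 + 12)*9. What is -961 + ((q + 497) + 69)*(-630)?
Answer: -465271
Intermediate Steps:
q = 171 (q = 19*9 = 171)
-961 + ((q + 497) + 69)*(-630) = -961 + ((171 + 497) + 69)*(-630) = -961 + (668 + 69)*(-630) = -961 + 737*(-630) = -961 - 464310 = -465271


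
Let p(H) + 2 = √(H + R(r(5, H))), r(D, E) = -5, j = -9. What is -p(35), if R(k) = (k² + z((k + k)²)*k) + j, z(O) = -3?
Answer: 2 - √66 ≈ -6.1240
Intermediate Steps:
R(k) = -9 + k² - 3*k (R(k) = (k² - 3*k) - 9 = -9 + k² - 3*k)
p(H) = -2 + √(31 + H) (p(H) = -2 + √(H + (-9 + (-5)² - 3*(-5))) = -2 + √(H + (-9 + 25 + 15)) = -2 + √(H + 31) = -2 + √(31 + H))
-p(35) = -(-2 + √(31 + 35)) = -(-2 + √66) = 2 - √66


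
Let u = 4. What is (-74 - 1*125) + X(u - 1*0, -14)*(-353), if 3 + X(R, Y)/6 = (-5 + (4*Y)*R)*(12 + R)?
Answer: 7766507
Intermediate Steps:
X(R, Y) = -18 + 6*(-5 + 4*R*Y)*(12 + R) (X(R, Y) = -18 + 6*((-5 + (4*Y)*R)*(12 + R)) = -18 + 6*((-5 + 4*R*Y)*(12 + R)) = -18 + 6*(-5 + 4*R*Y)*(12 + R))
(-74 - 1*125) + X(u - 1*0, -14)*(-353) = (-74 - 1*125) + (-378 - 30*(4 - 1*0) + 24*(-14)*(4 - 1*0)**2 + 288*(4 - 1*0)*(-14))*(-353) = (-74 - 125) + (-378 - 30*(4 + 0) + 24*(-14)*(4 + 0)**2 + 288*(4 + 0)*(-14))*(-353) = -199 + (-378 - 30*4 + 24*(-14)*4**2 + 288*4*(-14))*(-353) = -199 + (-378 - 120 + 24*(-14)*16 - 16128)*(-353) = -199 + (-378 - 120 - 5376 - 16128)*(-353) = -199 - 22002*(-353) = -199 + 7766706 = 7766507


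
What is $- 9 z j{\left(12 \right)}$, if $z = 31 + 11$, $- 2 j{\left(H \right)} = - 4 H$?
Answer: $-9072$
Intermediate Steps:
$j{\left(H \right)} = 2 H$ ($j{\left(H \right)} = - \frac{\left(-4\right) H}{2} = 2 H$)
$z = 42$
$- 9 z j{\left(12 \right)} = \left(-9\right) 42 \cdot 2 \cdot 12 = \left(-378\right) 24 = -9072$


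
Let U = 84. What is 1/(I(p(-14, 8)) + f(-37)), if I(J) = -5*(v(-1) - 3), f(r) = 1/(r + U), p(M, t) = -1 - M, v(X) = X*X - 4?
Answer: 47/1411 ≈ 0.033310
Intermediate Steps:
v(X) = -4 + X**2 (v(X) = X**2 - 4 = -4 + X**2)
f(r) = 1/(84 + r) (f(r) = 1/(r + 84) = 1/(84 + r))
I(J) = 30 (I(J) = -5*((-4 + (-1)**2) - 3) = -5*((-4 + 1) - 3) = -5*(-3 - 3) = -5*(-6) = 30)
1/(I(p(-14, 8)) + f(-37)) = 1/(30 + 1/(84 - 37)) = 1/(30 + 1/47) = 1/(1411/47) = 47/1411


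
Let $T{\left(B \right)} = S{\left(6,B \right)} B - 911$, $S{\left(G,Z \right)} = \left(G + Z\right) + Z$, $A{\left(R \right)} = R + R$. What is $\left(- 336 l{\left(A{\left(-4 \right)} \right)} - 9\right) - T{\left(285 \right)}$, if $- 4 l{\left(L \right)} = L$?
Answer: $-163930$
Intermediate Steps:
$A{\left(R \right)} = 2 R$
$l{\left(L \right)} = - \frac{L}{4}$
$S{\left(G,Z \right)} = G + 2 Z$
$T{\left(B \right)} = -911 + B \left(6 + 2 B\right)$ ($T{\left(B \right)} = \left(6 + 2 B\right) B - 911 = B \left(6 + 2 B\right) - 911 = -911 + B \left(6 + 2 B\right)$)
$\left(- 336 l{\left(A{\left(-4 \right)} \right)} - 9\right) - T{\left(285 \right)} = \left(- 336 \left(- \frac{2 \left(-4\right)}{4}\right) - 9\right) - \left(-911 + 2 \cdot 285 \left(3 + 285\right)\right) = \left(- 336 \left(\left(- \frac{1}{4}\right) \left(-8\right)\right) - 9\right) - \left(-911 + 2 \cdot 285 \cdot 288\right) = \left(\left(-336\right) 2 - 9\right) - \left(-911 + 164160\right) = \left(-672 - 9\right) - 163249 = -681 - 163249 = -163930$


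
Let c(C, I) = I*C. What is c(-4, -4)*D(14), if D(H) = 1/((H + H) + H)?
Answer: 8/21 ≈ 0.38095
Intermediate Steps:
c(C, I) = C*I
D(H) = 1/(3*H) (D(H) = 1/(2*H + H) = 1/(3*H))
c(-4, -4)*D(14) = (-4*(-4))*((1/3)/14) = 16*((1/3)*(1/14)) = 16*(1/42) = 8/21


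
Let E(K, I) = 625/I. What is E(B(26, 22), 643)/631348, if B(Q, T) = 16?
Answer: 625/405956764 ≈ 1.5396e-6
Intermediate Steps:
E(B(26, 22), 643)/631348 = (625/643)/631348 = (625*(1/643))*(1/631348) = (625/643)*(1/631348) = 625/405956764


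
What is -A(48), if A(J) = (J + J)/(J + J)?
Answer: -1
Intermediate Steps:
A(J) = 1 (A(J) = (2*J)/((2*J)) = (2*J)*(1/(2*J)) = 1)
-A(48) = -1*1 = -1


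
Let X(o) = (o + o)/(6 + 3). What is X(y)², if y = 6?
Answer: 16/9 ≈ 1.7778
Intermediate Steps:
X(o) = 2*o/9 (X(o) = (2*o)/9 = (2*o)*(⅑) = 2*o/9)
X(y)² = ((2/9)*6)² = (4/3)² = 16/9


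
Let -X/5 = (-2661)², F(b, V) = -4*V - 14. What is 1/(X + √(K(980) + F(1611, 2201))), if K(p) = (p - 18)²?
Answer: -11801535/417828684763133 - √916626/1253486054289399 ≈ -2.8246e-8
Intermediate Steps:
F(b, V) = -14 - 4*V
K(p) = (-18 + p)²
X = -35404605 (X = -5*(-2661)² = -5*7080921 = -35404605)
1/(X + √(K(980) + F(1611, 2201))) = 1/(-35404605 + √((-18 + 980)² + (-14 - 4*2201))) = 1/(-35404605 + √(962² + (-14 - 8804))) = 1/(-35404605 + √(925444 - 8818)) = 1/(-35404605 + √916626)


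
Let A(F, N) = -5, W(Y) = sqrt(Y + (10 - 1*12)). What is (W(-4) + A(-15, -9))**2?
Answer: (5 - I*sqrt(6))**2 ≈ 19.0 - 24.495*I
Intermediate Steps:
W(Y) = sqrt(-2 + Y) (W(Y) = sqrt(Y + (10 - 12)) = sqrt(Y - 2) = sqrt(-2 + Y))
(W(-4) + A(-15, -9))**2 = (sqrt(-2 - 4) - 5)**2 = (sqrt(-6) - 5)**2 = (I*sqrt(6) - 5)**2 = (-5 + I*sqrt(6))**2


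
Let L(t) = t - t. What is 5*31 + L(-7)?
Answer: 155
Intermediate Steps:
L(t) = 0
5*31 + L(-7) = 5*31 + 0 = 155 + 0 = 155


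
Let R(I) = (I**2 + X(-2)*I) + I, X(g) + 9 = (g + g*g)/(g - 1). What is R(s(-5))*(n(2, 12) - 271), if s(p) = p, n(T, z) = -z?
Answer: -58015/3 ≈ -19338.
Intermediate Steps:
X(g) = -9 + (g + g**2)/(-1 + g) (X(g) = -9 + (g + g*g)/(g - 1) = -9 + (g + g**2)/(-1 + g))
R(I) = I**2 - 26*I/3 (R(I) = (I**2 + ((9 + (-2)**2 - 8*(-2))/(-1 - 2))*I) + I = (I**2 + ((9 + 4 + 16)/(-3))*I) + I = (I**2 + (-1/3*29)*I) + I = (I**2 - 29*I/3) + I = I**2 - 26*I/3)
R(s(-5))*(n(2, 12) - 271) = ((1/3)*(-5)*(-26 + 3*(-5)))*(-1*12 - 271) = ((1/3)*(-5)*(-26 - 15))*(-12 - 271) = ((1/3)*(-5)*(-41))*(-283) = (205/3)*(-283) = -58015/3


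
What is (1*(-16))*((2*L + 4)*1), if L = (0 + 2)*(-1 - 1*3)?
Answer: 192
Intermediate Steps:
L = -8 (L = 2*(-1 - 3) = 2*(-4) = -8)
(1*(-16))*((2*L + 4)*1) = (1*(-16))*((2*(-8) + 4)*1) = -16*(-16 + 4) = -(-192) = -16*(-12) = 192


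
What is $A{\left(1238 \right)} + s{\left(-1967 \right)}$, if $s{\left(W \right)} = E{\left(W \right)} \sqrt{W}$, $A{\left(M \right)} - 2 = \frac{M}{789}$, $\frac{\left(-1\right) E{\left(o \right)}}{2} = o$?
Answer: $\frac{2816}{789} + 3934 i \sqrt{1967} \approx 3.5691 + 1.7448 \cdot 10^{5} i$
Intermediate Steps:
$E{\left(o \right)} = - 2 o$
$A{\left(M \right)} = 2 + \frac{M}{789}$
$s{\left(W \right)} = - 2 W^{\frac{3}{2}}$ ($s{\left(W \right)} = - 2 W \sqrt{W} = - 2 W^{\frac{3}{2}}$)
$A{\left(1238 \right)} + s{\left(-1967 \right)} = \left(2 + \frac{1}{789} \cdot 1238\right) - 2 \left(-1967\right)^{\frac{3}{2}} = \left(2 + \frac{1238}{789}\right) - 2 \left(- 1967 i \sqrt{1967}\right) = \frac{2816}{789} + 3934 i \sqrt{1967}$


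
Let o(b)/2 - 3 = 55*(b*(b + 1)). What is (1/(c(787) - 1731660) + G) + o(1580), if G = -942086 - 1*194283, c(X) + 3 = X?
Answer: 473639395908811/1730876 ≈ 2.7364e+8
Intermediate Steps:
c(X) = -3 + X
G = -1136369 (G = -942086 - 194283 = -1136369)
o(b) = 6 + 110*b*(1 + b) (o(b) = 6 + 2*(55*(b*(b + 1))) = 6 + 2*(55*(b*(1 + b))) = 6 + 2*(55*b*(1 + b)) = 6 + 110*b*(1 + b))
(1/(c(787) - 1731660) + G) + o(1580) = (1/((-3 + 787) - 1731660) - 1136369) + (6 + 110*1580 + 110*1580²) = (1/(784 - 1731660) - 1136369) + (6 + 173800 + 110*2496400) = (1/(-1730876) - 1136369) + (6 + 173800 + 274604000) = (-1/1730876 - 1136369) + 274777806 = -1966913829245/1730876 + 274777806 = 473639395908811/1730876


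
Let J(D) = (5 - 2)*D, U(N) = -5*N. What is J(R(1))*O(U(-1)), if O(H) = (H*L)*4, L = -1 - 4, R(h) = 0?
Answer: 0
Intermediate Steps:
L = -5
O(H) = -20*H (O(H) = (H*(-5))*4 = -5*H*4 = -20*H)
J(D) = 3*D
J(R(1))*O(U(-1)) = (3*0)*(-(-100)*(-1)) = 0*(-20*5) = 0*(-100) = 0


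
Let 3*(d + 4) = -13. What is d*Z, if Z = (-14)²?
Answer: -4900/3 ≈ -1633.3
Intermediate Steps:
Z = 196
d = -25/3 (d = -4 + (⅓)*(-13) = -4 - 13/3 = -25/3 ≈ -8.3333)
d*Z = -25/3*196 = -4900/3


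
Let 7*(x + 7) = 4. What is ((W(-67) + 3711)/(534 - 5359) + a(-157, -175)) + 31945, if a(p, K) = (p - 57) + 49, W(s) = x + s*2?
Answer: 1073344506/33775 ≈ 31779.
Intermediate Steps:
x = -45/7 (x = -7 + (⅐)*4 = -7 + 4/7 = -45/7 ≈ -6.4286)
W(s) = -45/7 + 2*s (W(s) = -45/7 + s*2 = -45/7 + 2*s)
a(p, K) = -8 + p (a(p, K) = (-57 + p) + 49 = -8 + p)
((W(-67) + 3711)/(534 - 5359) + a(-157, -175)) + 31945 = (((-45/7 + 2*(-67)) + 3711)/(534 - 5359) + (-8 - 157)) + 31945 = (((-45/7 - 134) + 3711)/(-4825) - 165) + 31945 = ((-983/7 + 3711)*(-1/4825) - 165) + 31945 = ((24994/7)*(-1/4825) - 165) + 31945 = (-24994/33775 - 165) + 31945 = -5597869/33775 + 31945 = 1073344506/33775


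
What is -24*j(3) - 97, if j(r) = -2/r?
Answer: -81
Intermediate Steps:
-24*j(3) - 97 = -(-48)/3 - 97 = -24*(-⅔) - 97 = 16 - 97 = -81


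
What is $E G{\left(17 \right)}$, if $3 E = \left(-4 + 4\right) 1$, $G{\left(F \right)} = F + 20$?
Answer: $0$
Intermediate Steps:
$G{\left(F \right)} = 20 + F$
$E = 0$ ($E = \frac{\left(-4 + 4\right) 1}{3} = \frac{0 \cdot 1}{3} = \frac{1}{3} \cdot 0 = 0$)
$E G{\left(17 \right)} = 0 \left(20 + 17\right) = 0 \cdot 37 = 0$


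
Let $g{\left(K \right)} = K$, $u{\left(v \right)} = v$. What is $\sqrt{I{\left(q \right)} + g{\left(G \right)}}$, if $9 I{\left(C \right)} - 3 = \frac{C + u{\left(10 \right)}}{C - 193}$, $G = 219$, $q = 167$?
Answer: $\frac{\sqrt{147758}}{26} \approx 14.784$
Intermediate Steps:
$I{\left(C \right)} = \frac{1}{3} + \frac{10 + C}{9 \left(-193 + C\right)}$ ($I{\left(C \right)} = \frac{1}{3} + \frac{\left(C + 10\right) \frac{1}{C - 193}}{9} = \frac{1}{3} + \frac{\left(10 + C\right) \frac{1}{-193 + C}}{9} = \frac{1}{3} + \frac{\frac{1}{-193 + C} \left(10 + C\right)}{9} = \frac{1}{3} + \frac{10 + C}{9 \left(-193 + C\right)}$)
$\sqrt{I{\left(q \right)} + g{\left(G \right)}} = \sqrt{\frac{-569 + 4 \cdot 167}{9 \left(-193 + 167\right)} + 219} = \sqrt{\frac{-569 + 668}{9 \left(-26\right)} + 219} = \sqrt{\frac{1}{9} \left(- \frac{1}{26}\right) 99 + 219} = \sqrt{- \frac{11}{26} + 219} = \sqrt{\frac{5683}{26}} = \frac{\sqrt{147758}}{26}$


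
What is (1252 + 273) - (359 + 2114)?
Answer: -948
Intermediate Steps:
(1252 + 273) - (359 + 2114) = 1525 - 1*2473 = 1525 - 2473 = -948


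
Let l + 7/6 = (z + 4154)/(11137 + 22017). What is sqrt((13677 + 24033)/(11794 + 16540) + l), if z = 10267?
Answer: sqrt(2458138056584133)/64049007 ≈ 0.77409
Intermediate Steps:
l = -3308/4521 (l = -7/6 + (10267 + 4154)/(11137 + 22017) = -7/6 + 14421/33154 = -7/6 + 14421*(1/33154) = -7/6 + 1311/3014 = -3308/4521 ≈ -0.73170)
sqrt((13677 + 24033)/(11794 + 16540) + l) = sqrt((13677 + 24033)/(11794 + 16540) - 3308/4521) = sqrt(37710/28334 - 3308/4521) = sqrt(37710*(1/28334) - 3308/4521) = sqrt(18855/14167 - 3308/4521) = sqrt(38379019/64049007) = sqrt(2458138056584133)/64049007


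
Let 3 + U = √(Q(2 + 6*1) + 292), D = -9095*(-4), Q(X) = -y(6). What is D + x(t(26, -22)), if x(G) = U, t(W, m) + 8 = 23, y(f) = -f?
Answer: 36377 + √298 ≈ 36394.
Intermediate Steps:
Q(X) = 6 (Q(X) = -(-1)*6 = -1*(-6) = 6)
t(W, m) = 15 (t(W, m) = -8 + 23 = 15)
D = 36380
U = -3 + √298 (U = -3 + √(6 + 292) = -3 + √298 ≈ 14.263)
x(G) = -3 + √298
D + x(t(26, -22)) = 36380 + (-3 + √298) = 36377 + √298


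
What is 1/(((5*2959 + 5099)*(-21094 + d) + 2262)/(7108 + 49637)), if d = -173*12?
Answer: -56745/460941718 ≈ -0.00012311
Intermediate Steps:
d = -2076
1/(((5*2959 + 5099)*(-21094 + d) + 2262)/(7108 + 49637)) = 1/(((5*2959 + 5099)*(-21094 - 2076) + 2262)/(7108 + 49637)) = 1/(((14795 + 5099)*(-23170) + 2262)/56745) = 1/((19894*(-23170) + 2262)*(1/56745)) = 1/((-460943980 + 2262)*(1/56745)) = 1/(-460941718*1/56745) = 1/(-460941718/56745) = -56745/460941718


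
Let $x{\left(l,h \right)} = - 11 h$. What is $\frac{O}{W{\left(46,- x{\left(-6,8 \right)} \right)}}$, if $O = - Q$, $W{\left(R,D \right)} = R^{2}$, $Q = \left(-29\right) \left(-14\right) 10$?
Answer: $- \frac{1015}{529} \approx -1.9187$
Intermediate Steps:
$Q = 4060$ ($Q = 406 \cdot 10 = 4060$)
$O = -4060$ ($O = \left(-1\right) 4060 = -4060$)
$\frac{O}{W{\left(46,- x{\left(-6,8 \right)} \right)}} = - \frac{4060}{46^{2}} = - \frac{4060}{2116} = \left(-4060\right) \frac{1}{2116} = - \frac{1015}{529}$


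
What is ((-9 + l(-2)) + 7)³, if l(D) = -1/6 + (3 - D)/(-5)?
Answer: -6859/216 ≈ -31.755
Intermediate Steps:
l(D) = -23/30 + D/5 (l(D) = -1*⅙ + (3 - D)*(-⅕) = -⅙ + (-⅗ + D/5) = -23/30 + D/5)
((-9 + l(-2)) + 7)³ = ((-9 + (-23/30 + (⅕)*(-2))) + 7)³ = ((-9 + (-23/30 - ⅖)) + 7)³ = ((-9 - 7/6) + 7)³ = (-61/6 + 7)³ = (-19/6)³ = -6859/216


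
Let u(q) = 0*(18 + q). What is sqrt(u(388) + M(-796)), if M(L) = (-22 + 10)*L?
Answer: 4*sqrt(597) ≈ 97.734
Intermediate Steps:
u(q) = 0
M(L) = -12*L
sqrt(u(388) + M(-796)) = sqrt(0 - 12*(-796)) = sqrt(0 + 9552) = sqrt(9552) = 4*sqrt(597)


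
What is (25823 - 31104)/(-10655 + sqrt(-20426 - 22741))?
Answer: 56269055/113572192 + 5281*I*sqrt(43167)/113572192 ≈ 0.49545 + 0.009661*I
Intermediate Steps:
(25823 - 31104)/(-10655 + sqrt(-20426 - 22741)) = -5281/(-10655 + sqrt(-43167)) = -5281/(-10655 + I*sqrt(43167))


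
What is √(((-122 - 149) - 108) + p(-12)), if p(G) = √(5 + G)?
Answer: √(-379 + I*√7) ≈ 0.06795 + 19.468*I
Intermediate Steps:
√(((-122 - 149) - 108) + p(-12)) = √(((-122 - 149) - 108) + √(5 - 12)) = √((-271 - 108) + √(-7)) = √(-379 + I*√7)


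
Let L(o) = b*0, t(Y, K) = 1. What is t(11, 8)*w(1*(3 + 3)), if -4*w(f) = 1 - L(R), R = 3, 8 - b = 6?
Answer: -¼ ≈ -0.25000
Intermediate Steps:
b = 2 (b = 8 - 1*6 = 8 - 6 = 2)
L(o) = 0 (L(o) = 2*0 = 0)
w(f) = -¼ (w(f) = -(1 - 1*0)/4 = -(1 + 0)/4 = -¼*1 = -¼)
t(11, 8)*w(1*(3 + 3)) = 1*(-¼) = -¼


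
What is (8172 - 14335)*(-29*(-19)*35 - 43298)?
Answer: 147992119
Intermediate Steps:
(8172 - 14335)*(-29*(-19)*35 - 43298) = -6163*(551*35 - 43298) = -6163*(19285 - 43298) = -6163*(-24013) = 147992119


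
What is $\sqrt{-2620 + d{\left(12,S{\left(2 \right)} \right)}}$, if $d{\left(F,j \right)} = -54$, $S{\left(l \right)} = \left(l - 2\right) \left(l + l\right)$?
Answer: $i \sqrt{2674} \approx 51.711 i$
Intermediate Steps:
$S{\left(l \right)} = 2 l \left(-2 + l\right)$ ($S{\left(l \right)} = \left(-2 + l\right) 2 l = 2 l \left(-2 + l\right)$)
$\sqrt{-2620 + d{\left(12,S{\left(2 \right)} \right)}} = \sqrt{-2620 - 54} = \sqrt{-2674} = i \sqrt{2674}$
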